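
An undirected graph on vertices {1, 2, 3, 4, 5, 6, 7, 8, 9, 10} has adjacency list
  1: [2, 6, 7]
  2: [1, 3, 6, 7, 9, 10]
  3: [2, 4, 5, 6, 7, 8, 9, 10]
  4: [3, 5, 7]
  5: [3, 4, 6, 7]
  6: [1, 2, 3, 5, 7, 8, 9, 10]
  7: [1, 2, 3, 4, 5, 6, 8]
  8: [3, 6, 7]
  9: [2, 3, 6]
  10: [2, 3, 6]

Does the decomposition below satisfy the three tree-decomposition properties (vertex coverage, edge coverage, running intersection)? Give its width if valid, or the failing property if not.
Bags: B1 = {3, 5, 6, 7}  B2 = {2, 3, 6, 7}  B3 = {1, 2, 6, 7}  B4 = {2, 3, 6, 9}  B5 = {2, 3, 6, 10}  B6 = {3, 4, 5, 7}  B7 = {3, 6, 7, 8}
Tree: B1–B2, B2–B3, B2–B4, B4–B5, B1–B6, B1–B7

Yes; width 3.

Vertex coverage: the bags together contain {1, 2, 3, 4, 5, 6, 7, 8, 9, 10}, the full vertex set. Edge coverage: each edge of G has both endpoints in at least one bag. Running intersection: for every vertex, the bags containing it form a connected subtree. All three properties hold, so this is a valid tree decomposition of width max|bag| − 1 = 3, and hence tw(G) ≤ 3.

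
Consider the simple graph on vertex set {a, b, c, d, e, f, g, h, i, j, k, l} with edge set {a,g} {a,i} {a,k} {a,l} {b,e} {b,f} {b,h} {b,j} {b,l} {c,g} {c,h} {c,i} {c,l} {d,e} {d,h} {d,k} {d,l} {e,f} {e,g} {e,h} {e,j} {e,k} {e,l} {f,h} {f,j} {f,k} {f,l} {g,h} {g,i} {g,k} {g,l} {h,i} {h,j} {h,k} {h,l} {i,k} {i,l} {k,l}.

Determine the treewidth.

A width-4 tree decomposition is:
Bags: B1 = {d, e, h, k, l}  B2 = {e, f, h, k, l}  B3 = {b, e, f, h, l}  B4 = {e, g, h, k, l}  B5 = {g, h, i, k, l}  B6 = {a, g, i, k, l}  B7 = {b, e, f, h, j}  B8 = {c, g, h, i, l}
Tree: B1–B2, B2–B3, B2–B4, B4–B5, B5–B6, B3–B7, B5–B8
Every bag has size at most 5, so the width is 5 − 1 = 4 and tw(G) ≤ 4. On the other hand G contains the 5-clique {b, e, f, h, j}. A clique must lie in a single bag of any decomposition, so no decomposition can have width below 4. The upper and lower bounds meet at 4, so that is the treewidth.

4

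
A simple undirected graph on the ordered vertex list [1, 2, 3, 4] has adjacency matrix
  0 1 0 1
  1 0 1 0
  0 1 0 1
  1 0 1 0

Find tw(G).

A width-2 tree decomposition is:
Bags: B1 = {1, 2, 4}  B2 = {2, 3, 4}
Tree: B1–B2
Every bag has size at most 3, so the width is 3 − 1 = 2 and tw(G) ≤ 2. For the lower bound, G contains the cycle 2–1–4–3–2, so G is not a forest; only forests have treewidth ≤ 1, hence tw(G) ≥ 2. Hence tw(G) = 2 exactly.

2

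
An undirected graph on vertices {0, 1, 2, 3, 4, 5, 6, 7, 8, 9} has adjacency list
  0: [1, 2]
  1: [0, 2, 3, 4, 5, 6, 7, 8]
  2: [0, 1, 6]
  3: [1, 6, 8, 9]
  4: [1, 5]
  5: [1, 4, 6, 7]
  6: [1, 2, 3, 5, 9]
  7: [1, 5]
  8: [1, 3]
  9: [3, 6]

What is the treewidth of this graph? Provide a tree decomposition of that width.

Each bag holds 3 vertices, so the decomposition has width 2, which upper-bounds the treewidth. On the other hand G contains the 3-clique {0, 1, 2}. A clique must lie in a single bag of any decomposition, so no decomposition can have width below 2. The upper and lower bounds meet at 2, so that is the treewidth.

Treewidth 2.
One optimal decomposition is:
Bags: B1 = {1, 5, 6}  B2 = {1, 4, 5}  B3 = {1, 3, 6}  B4 = {3, 6, 9}  B5 = {1, 5, 7}  B6 = {1, 3, 8}  B7 = {1, 2, 6}  B8 = {0, 1, 2}
Tree: B1–B2, B1–B3, B3–B4, B2–B5, B3–B6, B3–B7, B7–B8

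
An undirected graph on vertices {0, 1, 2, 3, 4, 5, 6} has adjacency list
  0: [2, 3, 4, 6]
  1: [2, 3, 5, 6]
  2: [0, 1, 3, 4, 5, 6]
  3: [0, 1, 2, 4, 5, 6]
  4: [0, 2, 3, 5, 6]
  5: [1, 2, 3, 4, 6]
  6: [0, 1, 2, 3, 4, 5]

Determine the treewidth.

A width-4 tree decomposition is:
Bags: B1 = {2, 3, 4, 5, 6}  B2 = {1, 2, 3, 5, 6}  B3 = {0, 2, 3, 4, 6}
Tree: B1–B2, B1–B3
Each bag holds 5 vertices, so the decomposition has width 4, which upper-bounds the treewidth. For the lower bound, the 5 vertices {1, 2, 3, 5, 6} are pairwise adjacent, and any tree decomposition puts a clique entirely inside one bag — forcing width ≥ 4. Therefore the treewidth is 4.

4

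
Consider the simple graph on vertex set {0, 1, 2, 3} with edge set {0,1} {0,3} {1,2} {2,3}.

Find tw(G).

A width-2 tree decomposition is:
Bags: B1 = {0, 2, 3}  B2 = {0, 1, 2}
Tree: B1–B2
The largest bag has 3 vertices, giving width 2; this decomposition certifies tw(G) ≤ 2. For the lower bound, G contains the cycle 2–3–0–1–2, so G is not a forest; only forests have treewidth ≤ 1, hence tw(G) ≥ 2. The upper and lower bounds meet at 2, so that is the treewidth.

2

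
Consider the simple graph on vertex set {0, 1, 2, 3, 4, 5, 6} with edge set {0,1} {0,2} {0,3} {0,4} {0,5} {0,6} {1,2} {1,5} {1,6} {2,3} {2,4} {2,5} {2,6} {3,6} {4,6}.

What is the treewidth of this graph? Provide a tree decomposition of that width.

The largest bag has 4 vertices, giving width 3; this decomposition certifies tw(G) ≤ 3. Conversely, {0, 1, 2, 5} is a clique of size 4, and the vertices of any clique must share a bag in every tree decomposition; so some bag has ≥ 4 vertices and tw(G) ≥ 3. Therefore the treewidth is 3.

Treewidth 3.
One optimal decomposition is:
Bags: B1 = {0, 1, 2, 5}  B2 = {0, 1, 2, 6}  B3 = {0, 2, 4, 6}  B4 = {0, 2, 3, 6}
Tree: B1–B2, B2–B3, B2–B4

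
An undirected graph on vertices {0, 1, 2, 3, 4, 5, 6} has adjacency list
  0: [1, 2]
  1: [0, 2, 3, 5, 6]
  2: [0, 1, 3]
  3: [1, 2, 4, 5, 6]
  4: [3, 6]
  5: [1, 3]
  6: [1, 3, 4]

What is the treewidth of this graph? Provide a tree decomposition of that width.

Treewidth 2.
Bags: B1 = {1, 3, 5}  B2 = {1, 2, 3}  B3 = {0, 1, 2}  B4 = {1, 3, 6}  B5 = {3, 4, 6}
Tree: B1–B2, B2–B3, B2–B4, B4–B5

Each bag holds 3 vertices, so the decomposition has width 2, which upper-bounds the treewidth. On the other hand G contains the 3-clique {0, 1, 2}. A clique must lie in a single bag of any decomposition, so no decomposition can have width below 2. Therefore the treewidth is 2.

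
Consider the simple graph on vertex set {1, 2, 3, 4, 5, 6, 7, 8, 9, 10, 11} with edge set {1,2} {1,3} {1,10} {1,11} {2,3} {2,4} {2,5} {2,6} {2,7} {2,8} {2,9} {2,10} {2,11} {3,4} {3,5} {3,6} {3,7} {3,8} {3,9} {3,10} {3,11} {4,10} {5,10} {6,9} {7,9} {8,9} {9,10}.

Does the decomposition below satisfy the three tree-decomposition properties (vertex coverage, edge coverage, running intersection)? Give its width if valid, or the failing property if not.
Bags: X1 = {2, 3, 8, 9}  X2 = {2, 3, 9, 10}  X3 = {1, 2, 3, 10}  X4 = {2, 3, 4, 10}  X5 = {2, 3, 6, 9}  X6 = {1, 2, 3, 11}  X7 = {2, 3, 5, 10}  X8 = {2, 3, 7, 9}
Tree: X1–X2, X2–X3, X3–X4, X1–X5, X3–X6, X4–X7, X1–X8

Vertex coverage: the bags together contain {1, 2, 3, 4, 5, 6, 7, 8, 9, 10, 11}, the full vertex set. Edge coverage: each edge of G has both endpoints in at least one bag. Running intersection: for every vertex, the bags containing it form a connected subtree. All three properties hold, so this is a valid tree decomposition of width max|bag| − 1 = 3, and hence tw(G) ≤ 3.

Yes; width 3.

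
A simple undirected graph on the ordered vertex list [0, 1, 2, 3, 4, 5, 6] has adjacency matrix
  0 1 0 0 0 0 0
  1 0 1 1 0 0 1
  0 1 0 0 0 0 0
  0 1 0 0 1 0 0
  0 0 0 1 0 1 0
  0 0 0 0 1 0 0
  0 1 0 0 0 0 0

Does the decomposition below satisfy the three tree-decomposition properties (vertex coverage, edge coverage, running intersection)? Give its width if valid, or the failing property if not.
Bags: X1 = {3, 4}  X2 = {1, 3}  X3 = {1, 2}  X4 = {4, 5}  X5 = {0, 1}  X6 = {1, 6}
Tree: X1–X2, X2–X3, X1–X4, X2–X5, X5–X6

Every vertex of G appears in some bag (union = {0, 1, 2, 3, 4, 5, 6}); every edge is covered by a bag; and for each vertex v the set of bags containing v is connected in the bag tree. The decomposition is therefore valid. The largest bag has 2 vertices, so the width is 1.

Yes; width 1.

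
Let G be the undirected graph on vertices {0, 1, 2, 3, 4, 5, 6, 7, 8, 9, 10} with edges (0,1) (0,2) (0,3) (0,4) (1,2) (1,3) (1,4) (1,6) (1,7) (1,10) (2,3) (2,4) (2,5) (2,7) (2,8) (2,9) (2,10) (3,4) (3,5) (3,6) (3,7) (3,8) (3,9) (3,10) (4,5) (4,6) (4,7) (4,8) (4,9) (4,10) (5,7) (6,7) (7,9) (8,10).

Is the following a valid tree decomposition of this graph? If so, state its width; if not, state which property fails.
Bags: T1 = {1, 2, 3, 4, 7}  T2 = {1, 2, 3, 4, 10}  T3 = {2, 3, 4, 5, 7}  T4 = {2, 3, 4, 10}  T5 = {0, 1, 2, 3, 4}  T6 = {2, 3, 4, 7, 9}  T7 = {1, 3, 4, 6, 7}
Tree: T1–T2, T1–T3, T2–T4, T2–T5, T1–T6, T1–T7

A tree decomposition must satisfy three properties: every vertex lies in some bag; for every edge, both endpoints lie together in some bag; and for every vertex, the bags containing it form a connected subtree. Here vertex 8 appears in no bag, so the decomposition is invalid.

No — vertex 8 appears in no bag.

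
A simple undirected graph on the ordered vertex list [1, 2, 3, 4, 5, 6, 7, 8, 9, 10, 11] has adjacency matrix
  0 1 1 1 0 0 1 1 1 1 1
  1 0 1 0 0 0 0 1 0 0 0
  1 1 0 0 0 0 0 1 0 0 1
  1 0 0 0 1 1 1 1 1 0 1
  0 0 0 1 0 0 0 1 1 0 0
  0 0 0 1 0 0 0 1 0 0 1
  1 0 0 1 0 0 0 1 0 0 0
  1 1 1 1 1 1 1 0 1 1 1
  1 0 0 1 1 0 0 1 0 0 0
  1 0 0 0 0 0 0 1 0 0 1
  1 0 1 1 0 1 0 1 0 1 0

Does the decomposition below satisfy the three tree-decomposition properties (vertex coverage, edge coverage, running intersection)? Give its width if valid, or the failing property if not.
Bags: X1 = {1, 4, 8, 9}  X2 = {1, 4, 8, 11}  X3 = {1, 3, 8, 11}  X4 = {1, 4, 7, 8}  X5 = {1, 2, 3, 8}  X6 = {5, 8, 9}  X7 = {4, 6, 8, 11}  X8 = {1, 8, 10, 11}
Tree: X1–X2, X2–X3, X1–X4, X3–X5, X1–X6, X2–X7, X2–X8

A tree decomposition must satisfy three properties: every vertex lies in some bag; for every edge, both endpoints lie together in some bag; and for every vertex, the bags containing it form a connected subtree. Here edge (4,5) lies in no bag, so the decomposition is invalid.

No — edge (4,5) lies in no bag.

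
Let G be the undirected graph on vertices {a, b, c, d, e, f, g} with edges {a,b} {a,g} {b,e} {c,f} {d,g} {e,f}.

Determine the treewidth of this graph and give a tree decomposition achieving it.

Each bag holds 2 vertices, so the decomposition has width 1, which upper-bounds the treewidth. Any graph with an edge has treewidth ≥ 1, and G has the edge d–g. Combining the bounds, tw(G) = 1.

Treewidth 1.
One such decomposition:
Bags: B1 = {d, g}  B2 = {a, g}  B3 = {a, b}  B4 = {b, e}  B5 = {e, f}  B6 = {c, f}
Tree: B1–B2, B2–B3, B3–B4, B4–B5, B5–B6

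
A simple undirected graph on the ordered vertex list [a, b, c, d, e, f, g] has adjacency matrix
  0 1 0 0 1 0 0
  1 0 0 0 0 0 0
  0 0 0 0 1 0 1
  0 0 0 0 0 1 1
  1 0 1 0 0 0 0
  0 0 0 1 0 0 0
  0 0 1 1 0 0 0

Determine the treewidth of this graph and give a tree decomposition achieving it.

Every bag has size at most 2, so the width is 2 − 1 = 1 and tw(G) ≤ 1. Any graph with an edge has treewidth ≥ 1, and G has the edge b–a. Therefore the treewidth is 1.

Treewidth 1.
One optimal decomposition is:
Bags: B1 = {a, b}  B2 = {a, e}  B3 = {c, e}  B4 = {c, g}  B5 = {d, g}  B6 = {d, f}
Tree: B1–B2, B2–B3, B3–B4, B4–B5, B5–B6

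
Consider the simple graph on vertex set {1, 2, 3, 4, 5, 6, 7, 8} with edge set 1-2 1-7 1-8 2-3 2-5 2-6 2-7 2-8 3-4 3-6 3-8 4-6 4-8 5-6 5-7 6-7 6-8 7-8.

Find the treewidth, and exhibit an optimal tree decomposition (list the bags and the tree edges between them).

Treewidth 3.
One such decomposition:
Bags: B1 = {2, 5, 6, 7}  B2 = {2, 6, 7, 8}  B3 = {2, 3, 6, 8}  B4 = {1, 2, 7, 8}  B5 = {3, 4, 6, 8}
Tree: B1–B2, B2–B3, B2–B4, B3–B5

Each bag holds 4 vertices, so the decomposition has width 3, which upper-bounds the treewidth. For the lower bound, the 4 vertices {1, 2, 7, 8} are pairwise adjacent, and any tree decomposition puts a clique entirely inside one bag — forcing width ≥ 3. The upper and lower bounds meet at 3, so that is the treewidth.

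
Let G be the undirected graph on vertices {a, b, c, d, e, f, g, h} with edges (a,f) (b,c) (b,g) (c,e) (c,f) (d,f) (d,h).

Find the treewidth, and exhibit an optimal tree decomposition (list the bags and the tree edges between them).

Treewidth 1.
Bags: B1 = {c, f}  B2 = {c, e}  B3 = {a, f}  B4 = {d, f}  B5 = {b, c}  B6 = {b, g}  B7 = {d, h}
Tree: B1–B2, B1–B3, B1–B4, B1–B5, B5–B6, B4–B7

The largest bag has 2 vertices, giving width 1; this decomposition certifies tw(G) ≤ 1. Since G has at least one edge (e.g. c–f), it is not an edgeless graph, so tw(G) ≥ 1. Hence tw(G) = 1 exactly.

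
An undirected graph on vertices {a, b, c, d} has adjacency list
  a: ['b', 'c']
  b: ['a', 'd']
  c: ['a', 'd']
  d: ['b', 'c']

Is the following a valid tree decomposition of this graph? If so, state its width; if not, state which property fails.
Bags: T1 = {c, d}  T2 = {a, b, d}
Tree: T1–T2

A tree decomposition must satisfy three properties: every vertex lies in some bag; for every edge, both endpoints lie together in some bag; and for every vertex, the bags containing it form a connected subtree. Here edge (a,c) lies in no bag, so the decomposition is invalid.

No — edge (a,c) lies in no bag.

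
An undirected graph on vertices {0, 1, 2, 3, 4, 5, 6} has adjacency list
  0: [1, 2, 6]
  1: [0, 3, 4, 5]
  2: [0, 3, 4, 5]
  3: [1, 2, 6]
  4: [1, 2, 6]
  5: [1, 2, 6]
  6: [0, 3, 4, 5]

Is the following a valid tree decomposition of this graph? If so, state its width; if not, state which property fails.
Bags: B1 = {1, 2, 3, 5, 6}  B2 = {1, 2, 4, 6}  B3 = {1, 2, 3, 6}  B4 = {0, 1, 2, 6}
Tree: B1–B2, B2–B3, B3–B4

A tree decomposition must satisfy three properties: every vertex lies in some bag; for every edge, both endpoints lie together in some bag; and for every vertex, the bags containing it form a connected subtree. Here bags containing vertex 3 are not connected in the tree, so the decomposition is invalid.

No — bags containing vertex 3 are not connected in the tree.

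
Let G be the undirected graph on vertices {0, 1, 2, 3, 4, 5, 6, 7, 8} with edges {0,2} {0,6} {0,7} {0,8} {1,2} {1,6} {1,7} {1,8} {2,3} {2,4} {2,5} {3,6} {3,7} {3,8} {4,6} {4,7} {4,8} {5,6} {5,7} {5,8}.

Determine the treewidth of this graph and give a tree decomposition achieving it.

Treewidth 4.
One such decomposition:
Bags: B1 = {2, 3, 6, 7, 8}  B2 = {2, 4, 6, 7, 8}  B3 = {2, 5, 6, 7, 8}  B4 = {1, 2, 6, 7, 8}  B5 = {0, 2, 6, 7, 8}
Tree: B1–B2, B2–B3, B3–B4, B4–B5

The largest bag has 5 vertices, giving width 4; this decomposition certifies tw(G) ≤ 4. For the lower bound: the 5 vertex sets {3,8}, {4,6}, {5,7}, {2}, {1} are disjoint, each induces a connected subgraph, and every pair is joined by at least one edge of G. Contracting each set to a single vertex therefore yields K_{5} as a minor, and since treewidth is minor-monotone, tw(G) ≥ tw(K_{5}) = 4. Hence tw(G) = 4 exactly.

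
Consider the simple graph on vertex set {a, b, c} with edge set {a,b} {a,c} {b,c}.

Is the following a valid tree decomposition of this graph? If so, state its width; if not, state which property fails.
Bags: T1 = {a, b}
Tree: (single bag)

No — vertex c appears in no bag.

A tree decomposition must satisfy three properties: every vertex lies in some bag; for every edge, both endpoints lie together in some bag; and for every vertex, the bags containing it form a connected subtree. Here vertex c appears in no bag, so the decomposition is invalid.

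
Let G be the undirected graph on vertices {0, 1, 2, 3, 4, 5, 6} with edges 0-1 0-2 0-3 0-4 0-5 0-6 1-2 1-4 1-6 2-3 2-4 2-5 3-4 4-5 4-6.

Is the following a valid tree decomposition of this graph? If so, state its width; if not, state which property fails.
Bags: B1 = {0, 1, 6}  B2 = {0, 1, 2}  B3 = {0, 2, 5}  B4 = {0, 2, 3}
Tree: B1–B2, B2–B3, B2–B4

A tree decomposition must satisfy three properties: every vertex lies in some bag; for every edge, both endpoints lie together in some bag; and for every vertex, the bags containing it form a connected subtree. Here vertex 4 appears in no bag, so the decomposition is invalid.

No — vertex 4 appears in no bag.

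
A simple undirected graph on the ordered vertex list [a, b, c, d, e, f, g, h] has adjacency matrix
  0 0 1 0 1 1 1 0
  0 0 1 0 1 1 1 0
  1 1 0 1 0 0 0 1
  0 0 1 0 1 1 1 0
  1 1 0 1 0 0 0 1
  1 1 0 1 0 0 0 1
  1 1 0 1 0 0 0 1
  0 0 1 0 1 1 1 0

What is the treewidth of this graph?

4

A width-4 tree decomposition is:
Bags: B1 = {a, b, d, g, h}  B2 = {a, b, d, e, h}  B3 = {a, b, c, d, h}  B4 = {a, b, d, f, h}
Tree: B1–B2, B2–B3, B3–B4
Every bag has size at most 5, so the width is 5 − 1 = 4 and tw(G) ≤ 4. For the lower bound: the 5 vertex sets {b,g}, {a,e}, {c,h}, {d}, {f} are disjoint, each induces a connected subgraph, and every pair is joined by at least one edge of G. Contracting each set to a single vertex therefore yields K_{5} as a minor, and since treewidth is minor-monotone, tw(G) ≥ tw(K_{5}) = 4. Combining the bounds, tw(G) = 4.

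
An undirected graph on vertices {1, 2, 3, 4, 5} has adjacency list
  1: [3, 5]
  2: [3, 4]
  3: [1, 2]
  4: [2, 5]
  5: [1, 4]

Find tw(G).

2

A width-2 tree decomposition is:
Bags: B1 = {1, 3, 5}  B2 = {2, 3, 5}  B3 = {2, 4, 5}
Tree: B1–B2, B2–B3
Every bag has size at most 3, so the width is 3 − 1 = 2 and tw(G) ≤ 2. For the lower bound, G contains the cycle 5–1–3–2–4–5, so G is not a forest; only forests have treewidth ≤ 1, hence tw(G) ≥ 2. Hence tw(G) = 2 exactly.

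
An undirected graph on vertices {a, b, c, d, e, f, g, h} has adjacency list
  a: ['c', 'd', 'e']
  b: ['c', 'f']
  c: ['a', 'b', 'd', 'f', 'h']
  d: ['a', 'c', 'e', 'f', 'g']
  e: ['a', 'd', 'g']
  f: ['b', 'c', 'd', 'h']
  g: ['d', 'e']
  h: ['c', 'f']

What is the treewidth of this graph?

A width-2 tree decomposition is:
Bags: B1 = {c, f, h}  B2 = {c, d, f}  B3 = {a, c, d}  B4 = {b, c, f}  B5 = {a, d, e}  B6 = {d, e, g}
Tree: B1–B2, B2–B3, B2–B4, B3–B5, B5–B6
Every bag has size at most 3, so the width is 3 − 1 = 2 and tw(G) ≤ 2. On the other hand G contains the 3-clique {d, e, g}. A clique must lie in a single bag of any decomposition, so no decomposition can have width below 2. Combining the bounds, tw(G) = 2.

2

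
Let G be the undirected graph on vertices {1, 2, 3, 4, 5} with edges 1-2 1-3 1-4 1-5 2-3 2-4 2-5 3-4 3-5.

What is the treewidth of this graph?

A width-3 tree decomposition is:
Bags: B1 = {1, 2, 3, 4}  B2 = {1, 2, 3, 5}
Tree: B1–B2
Each bag holds 4 vertices, so the decomposition has width 3, which upper-bounds the treewidth. Conversely, {1, 2, 3, 4} is a clique of size 4, and the vertices of any clique must share a bag in every tree decomposition; so some bag has ≥ 4 vertices and tw(G) ≥ 3. The upper and lower bounds meet at 3, so that is the treewidth.

3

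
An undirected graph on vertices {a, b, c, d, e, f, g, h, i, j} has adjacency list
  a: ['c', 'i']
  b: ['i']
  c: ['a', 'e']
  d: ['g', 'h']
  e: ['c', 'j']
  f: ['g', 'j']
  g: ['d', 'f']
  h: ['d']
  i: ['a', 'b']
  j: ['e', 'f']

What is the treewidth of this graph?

1

A width-1 tree decomposition is:
Bags: B1 = {b, i}  B2 = {a, i}  B3 = {a, c}  B4 = {c, e}  B5 = {e, j}  B6 = {f, j}  B7 = {f, g}  B8 = {d, g}  B9 = {d, h}
Tree: B1–B2, B2–B3, B3–B4, B4–B5, B5–B6, B6–B7, B7–B8, B8–B9
Every bag has size at most 2, so the width is 2 − 1 = 1 and tw(G) ≤ 1. Any graph with an edge has treewidth ≥ 1, and G has the edge b–i. Therefore the treewidth is 1.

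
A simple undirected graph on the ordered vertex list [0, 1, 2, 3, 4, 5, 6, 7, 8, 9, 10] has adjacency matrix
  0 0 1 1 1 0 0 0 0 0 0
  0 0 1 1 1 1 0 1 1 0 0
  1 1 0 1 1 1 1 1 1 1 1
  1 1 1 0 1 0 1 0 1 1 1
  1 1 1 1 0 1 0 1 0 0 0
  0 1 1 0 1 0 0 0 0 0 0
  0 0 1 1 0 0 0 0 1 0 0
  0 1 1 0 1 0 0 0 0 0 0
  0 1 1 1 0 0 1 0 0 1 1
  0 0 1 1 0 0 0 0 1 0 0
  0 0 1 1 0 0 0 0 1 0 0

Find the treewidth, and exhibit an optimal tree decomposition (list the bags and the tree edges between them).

Every bag has size at most 4, so the width is 4 − 1 = 3 and tw(G) ≤ 3. For the lower bound, the 4 vertices {0, 2, 3, 4} are pairwise adjacent, and any tree decomposition puts a clique entirely inside one bag — forcing width ≥ 3. The upper and lower bounds meet at 3, so that is the treewidth.

Treewidth 3.
One optimal decomposition is:
Bags: B1 = {1, 2, 3, 8}  B2 = {1, 2, 3, 4}  B3 = {2, 3, 6, 8}  B4 = {2, 3, 8, 9}  B5 = {0, 2, 3, 4}  B6 = {1, 2, 4, 7}  B7 = {2, 3, 8, 10}  B8 = {1, 2, 4, 5}
Tree: B1–B2, B1–B3, B3–B4, B2–B5, B2–B6, B3–B7, B6–B8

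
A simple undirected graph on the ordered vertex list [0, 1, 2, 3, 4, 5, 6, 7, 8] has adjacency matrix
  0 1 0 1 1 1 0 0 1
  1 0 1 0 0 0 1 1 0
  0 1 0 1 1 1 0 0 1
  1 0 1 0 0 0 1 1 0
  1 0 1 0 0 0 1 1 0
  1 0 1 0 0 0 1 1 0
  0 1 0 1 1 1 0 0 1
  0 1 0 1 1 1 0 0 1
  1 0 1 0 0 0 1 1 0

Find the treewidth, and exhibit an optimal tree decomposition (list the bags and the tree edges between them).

The largest bag has 5 vertices, giving width 4; this decomposition certifies tw(G) ≤ 4. For the lower bound: the 5 vertex sets {1,6}, {0,5}, {2,3}, {7}, {8} are disjoint, each induces a connected subgraph, and every pair is joined by at least one edge of G. Contracting each set to a single vertex therefore yields K_{5} as a minor, and since treewidth is minor-monotone, tw(G) ≥ tw(K_{5}) = 4. The upper and lower bounds meet at 4, so that is the treewidth.

Treewidth 4.
One such decomposition:
Bags: B1 = {0, 1, 2, 6, 7}  B2 = {0, 2, 5, 6, 7}  B3 = {0, 2, 3, 6, 7}  B4 = {0, 2, 6, 7, 8}  B5 = {0, 2, 4, 6, 7}
Tree: B1–B2, B2–B3, B3–B4, B4–B5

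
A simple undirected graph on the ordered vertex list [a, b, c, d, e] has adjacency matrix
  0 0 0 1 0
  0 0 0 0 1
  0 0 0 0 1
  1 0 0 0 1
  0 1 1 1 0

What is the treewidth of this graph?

A width-1 tree decomposition is:
Bags: B1 = {d, e}  B2 = {c, e}  B3 = {b, e}  B4 = {a, d}
Tree: B1–B2, B2–B3, B1–B4
The largest bag has 2 vertices, giving width 1; this decomposition certifies tw(G) ≤ 1. Any graph with an edge has treewidth ≥ 1, and G has the edge e–d. Therefore the treewidth is 1.

1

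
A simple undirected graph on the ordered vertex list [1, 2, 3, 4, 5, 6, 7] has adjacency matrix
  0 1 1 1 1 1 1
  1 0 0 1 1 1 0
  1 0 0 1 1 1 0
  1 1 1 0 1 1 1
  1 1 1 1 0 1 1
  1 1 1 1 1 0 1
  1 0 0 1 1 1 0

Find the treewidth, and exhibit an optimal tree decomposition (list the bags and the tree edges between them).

Treewidth 4.
One optimal decomposition is:
Bags: B1 = {1, 3, 4, 5, 6}  B2 = {1, 4, 5, 6, 7}  B3 = {1, 2, 4, 5, 6}
Tree: B1–B2, B2–B3

Each bag holds 5 vertices, so the decomposition has width 4, which upper-bounds the treewidth. For the lower bound, the 5 vertices {1, 2, 4, 5, 6} are pairwise adjacent, and any tree decomposition puts a clique entirely inside one bag — forcing width ≥ 4. Therefore the treewidth is 4.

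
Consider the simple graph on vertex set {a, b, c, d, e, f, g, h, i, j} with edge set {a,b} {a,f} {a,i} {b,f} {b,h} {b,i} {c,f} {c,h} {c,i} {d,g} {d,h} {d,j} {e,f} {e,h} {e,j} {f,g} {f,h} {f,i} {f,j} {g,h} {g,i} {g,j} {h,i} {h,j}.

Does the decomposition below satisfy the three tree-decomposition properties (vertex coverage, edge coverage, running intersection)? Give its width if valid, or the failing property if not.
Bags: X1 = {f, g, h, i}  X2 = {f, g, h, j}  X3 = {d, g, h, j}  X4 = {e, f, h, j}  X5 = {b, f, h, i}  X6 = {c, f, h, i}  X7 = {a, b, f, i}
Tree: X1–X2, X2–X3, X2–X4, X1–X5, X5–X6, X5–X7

Yes; width 3.

Checking the three conditions: (i) the bags cover all of {a, b, c, d, e, f, g, h, i, j}; (ii) for each edge, some bag contains both endpoints; (iii) the bags containing any fixed vertex form a subtree. All hold, so the decomposition is valid with width 4 − 1 = 3.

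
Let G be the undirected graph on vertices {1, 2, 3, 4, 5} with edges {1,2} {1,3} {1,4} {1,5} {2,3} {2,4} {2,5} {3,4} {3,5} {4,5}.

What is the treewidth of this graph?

4

A width-4 tree decomposition is:
Bags: B1 = {1, 2, 3, 4, 5}
Tree: (single bag)
With just one bag of size 5, the width is 5 − 1 = 4, so tw(G) ≤ 4. On the other hand G contains the 5-clique {1, 2, 3, 4, 5}. A clique must lie in a single bag of any decomposition, so no decomposition can have width below 4. Hence tw(G) = 4 exactly.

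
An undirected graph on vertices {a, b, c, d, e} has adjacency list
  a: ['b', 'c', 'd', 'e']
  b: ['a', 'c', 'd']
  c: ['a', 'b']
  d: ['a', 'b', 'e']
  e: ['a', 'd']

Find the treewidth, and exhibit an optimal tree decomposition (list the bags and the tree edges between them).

Treewidth 2.
Bags: B1 = {a, b, d}  B2 = {a, d, e}  B3 = {a, b, c}
Tree: B1–B2, B1–B3

The largest bag has 3 vertices, giving width 2; this decomposition certifies tw(G) ≤ 2. Conversely, {a, d, e} is a clique of size 3, and the vertices of any clique must share a bag in every tree decomposition; so some bag has ≥ 3 vertices and tw(G) ≥ 2. Combining the bounds, tw(G) = 2.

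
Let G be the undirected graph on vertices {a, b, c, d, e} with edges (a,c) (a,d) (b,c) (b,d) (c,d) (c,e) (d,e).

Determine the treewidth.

A width-2 tree decomposition is:
Bags: B1 = {c, d, e}  B2 = {b, c, d}  B3 = {a, c, d}
Tree: B1–B2, B2–B3
Each bag holds 3 vertices, so the decomposition has width 2, which upper-bounds the treewidth. Conversely, {c, d, e} is a clique of size 3, and the vertices of any clique must share a bag in every tree decomposition; so some bag has ≥ 3 vertices and tw(G) ≥ 2. Therefore the treewidth is 2.

2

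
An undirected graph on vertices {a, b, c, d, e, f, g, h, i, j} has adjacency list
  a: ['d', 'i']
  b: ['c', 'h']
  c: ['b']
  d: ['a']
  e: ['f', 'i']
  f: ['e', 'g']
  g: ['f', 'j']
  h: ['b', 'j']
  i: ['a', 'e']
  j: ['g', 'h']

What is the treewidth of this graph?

A width-1 tree decomposition is:
Bags: B1 = {b, c}  B2 = {b, h}  B3 = {h, j}  B4 = {g, j}  B5 = {f, g}  B6 = {e, f}  B7 = {e, i}  B8 = {a, i}  B9 = {a, d}
Tree: B1–B2, B2–B3, B3–B4, B4–B5, B5–B6, B6–B7, B7–B8, B8–B9
Each bag holds 2 vertices, so the decomposition has width 1, which upper-bounds the treewidth. G has an edge, so its treewidth is at least 1. Combining the bounds, tw(G) = 1.

1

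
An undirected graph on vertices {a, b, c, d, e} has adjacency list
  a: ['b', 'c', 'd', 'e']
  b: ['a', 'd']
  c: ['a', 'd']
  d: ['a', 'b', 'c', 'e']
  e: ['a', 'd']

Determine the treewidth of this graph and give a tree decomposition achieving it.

Every bag has size at most 3, so the width is 3 − 1 = 2 and tw(G) ≤ 2. On the other hand G contains the 3-clique {a, d, e}. A clique must lie in a single bag of any decomposition, so no decomposition can have width below 2. The upper and lower bounds meet at 2, so that is the treewidth.

Treewidth 2.
One optimal decomposition is:
Bags: B1 = {a, c, d}  B2 = {a, b, d}  B3 = {a, d, e}
Tree: B1–B2, B2–B3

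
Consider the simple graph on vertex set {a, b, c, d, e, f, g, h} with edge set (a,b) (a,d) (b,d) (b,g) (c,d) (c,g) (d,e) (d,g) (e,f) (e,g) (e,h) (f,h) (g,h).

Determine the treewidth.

A width-2 tree decomposition is:
Bags: B1 = {d, e, g}  B2 = {c, d, g}  B3 = {e, g, h}  B4 = {b, d, g}  B5 = {e, f, h}  B6 = {a, b, d}
Tree: B1–B2, B1–B3, B1–B4, B3–B5, B4–B6
Each bag holds 3 vertices, so the decomposition has width 2, which upper-bounds the treewidth. For the lower bound, the 3 vertices {d, e, g} are pairwise adjacent, and any tree decomposition puts a clique entirely inside one bag — forcing width ≥ 2. Combining the bounds, tw(G) = 2.

2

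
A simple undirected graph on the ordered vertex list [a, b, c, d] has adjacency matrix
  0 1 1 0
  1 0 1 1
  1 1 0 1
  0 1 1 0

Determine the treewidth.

A width-2 tree decomposition is:
Bags: B1 = {b, c, d}  B2 = {a, b, c}
Tree: B1–B2
Each bag holds 3 vertices, so the decomposition has width 2, which upper-bounds the treewidth. On the other hand G contains the 3-clique {b, c, d}. A clique must lie in a single bag of any decomposition, so no decomposition can have width below 2. Therefore the treewidth is 2.

2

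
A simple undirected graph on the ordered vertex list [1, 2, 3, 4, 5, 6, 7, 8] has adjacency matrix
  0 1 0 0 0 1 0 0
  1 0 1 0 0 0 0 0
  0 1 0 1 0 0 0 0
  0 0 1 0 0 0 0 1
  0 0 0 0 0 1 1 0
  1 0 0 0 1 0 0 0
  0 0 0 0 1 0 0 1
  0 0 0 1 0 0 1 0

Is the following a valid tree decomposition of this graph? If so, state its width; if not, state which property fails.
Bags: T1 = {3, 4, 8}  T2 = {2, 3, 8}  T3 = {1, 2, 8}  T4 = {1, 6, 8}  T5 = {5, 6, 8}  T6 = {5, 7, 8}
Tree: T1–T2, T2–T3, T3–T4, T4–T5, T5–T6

Vertex coverage: the bags together contain {1, 2, 3, 4, 5, 6, 7, 8}, the full vertex set. Edge coverage: each edge of G has both endpoints in at least one bag. Running intersection: for every vertex, the bags containing it form a connected subtree. All three properties hold, so this is a valid tree decomposition of width max|bag| − 1 = 2, and hence tw(G) ≤ 2.

Yes; width 2.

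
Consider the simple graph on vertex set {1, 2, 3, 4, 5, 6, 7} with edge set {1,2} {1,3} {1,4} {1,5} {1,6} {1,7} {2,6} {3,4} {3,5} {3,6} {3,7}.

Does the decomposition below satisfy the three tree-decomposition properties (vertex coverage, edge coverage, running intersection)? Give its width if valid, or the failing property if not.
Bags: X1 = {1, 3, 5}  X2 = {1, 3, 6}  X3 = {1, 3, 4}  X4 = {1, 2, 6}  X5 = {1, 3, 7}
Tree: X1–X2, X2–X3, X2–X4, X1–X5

Yes; width 2.

Every vertex of G appears in some bag (union = {1, 2, 3, 4, 5, 6, 7}); every edge is covered by a bag; and for each vertex v the set of bags containing v is connected in the bag tree. The decomposition is therefore valid. The largest bag has 3 vertices, so the width is 2.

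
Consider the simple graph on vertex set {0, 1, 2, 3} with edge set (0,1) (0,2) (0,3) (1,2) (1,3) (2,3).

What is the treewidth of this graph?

3

A width-3 tree decomposition is:
Bags: B1 = {0, 1, 2, 3}
Tree: (single bag)
A single bag containing all 4 vertices is trivially a valid decomposition of width 3. For the lower bound, the 4 vertices {0, 1, 2, 3} are pairwise adjacent, and any tree decomposition puts a clique entirely inside one bag — forcing width ≥ 3. The upper and lower bounds meet at 3, so that is the treewidth.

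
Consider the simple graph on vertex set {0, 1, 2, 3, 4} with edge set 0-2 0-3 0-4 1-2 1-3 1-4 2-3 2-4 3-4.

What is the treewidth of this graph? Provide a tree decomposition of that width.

The largest bag has 4 vertices, giving width 3; this decomposition certifies tw(G) ≤ 3. For the lower bound, the 4 vertices {0, 2, 3, 4} are pairwise adjacent, and any tree decomposition puts a clique entirely inside one bag — forcing width ≥ 3. Combining the bounds, tw(G) = 3.

Treewidth 3.
Bags: B1 = {0, 2, 3, 4}  B2 = {1, 2, 3, 4}
Tree: B1–B2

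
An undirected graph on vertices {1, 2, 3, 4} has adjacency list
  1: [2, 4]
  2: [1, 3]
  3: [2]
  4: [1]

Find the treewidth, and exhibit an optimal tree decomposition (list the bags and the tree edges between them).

Treewidth 1.
Bags: B1 = {2, 3}  B2 = {1, 2}  B3 = {1, 4}
Tree: B1–B2, B2–B3

Each bag holds 2 vertices, so the decomposition has width 1, which upper-bounds the treewidth. G has an edge, so its treewidth is at least 1. Therefore the treewidth is 1.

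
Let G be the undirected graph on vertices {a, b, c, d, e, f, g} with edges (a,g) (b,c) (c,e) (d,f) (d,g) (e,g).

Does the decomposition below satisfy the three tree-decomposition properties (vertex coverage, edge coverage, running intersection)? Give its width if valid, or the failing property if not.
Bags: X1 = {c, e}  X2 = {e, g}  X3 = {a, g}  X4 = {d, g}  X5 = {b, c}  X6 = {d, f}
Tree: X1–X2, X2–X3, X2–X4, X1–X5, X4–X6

Every vertex of G appears in some bag (union = {a, b, c, d, e, f, g}); every edge is covered by a bag; and for each vertex v the set of bags containing v is connected in the bag tree. The decomposition is therefore valid. The largest bag has 2 vertices, so the width is 1.

Yes; width 1.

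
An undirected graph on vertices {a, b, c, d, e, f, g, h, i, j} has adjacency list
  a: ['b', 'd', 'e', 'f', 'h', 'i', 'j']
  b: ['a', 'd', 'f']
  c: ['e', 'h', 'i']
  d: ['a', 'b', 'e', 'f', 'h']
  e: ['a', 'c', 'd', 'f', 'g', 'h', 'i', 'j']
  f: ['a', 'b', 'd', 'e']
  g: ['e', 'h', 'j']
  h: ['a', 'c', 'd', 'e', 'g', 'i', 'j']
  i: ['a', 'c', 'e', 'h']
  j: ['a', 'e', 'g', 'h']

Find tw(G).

A width-3 tree decomposition is:
Bags: B1 = {a, d, e, f}  B2 = {a, d, e, h}  B3 = {a, e, h, j}  B4 = {a, e, h, i}  B5 = {e, g, h, j}  B6 = {c, e, h, i}  B7 = {a, b, d, f}
Tree: B1–B2, B2–B3, B2–B4, B3–B5, B4–B6, B1–B7
Each bag holds 4 vertices, so the decomposition has width 3, which upper-bounds the treewidth. Conversely, {e, g, h, j} is a clique of size 4, and the vertices of any clique must share a bag in every tree decomposition; so some bag has ≥ 4 vertices and tw(G) ≥ 3. Hence tw(G) = 3 exactly.

3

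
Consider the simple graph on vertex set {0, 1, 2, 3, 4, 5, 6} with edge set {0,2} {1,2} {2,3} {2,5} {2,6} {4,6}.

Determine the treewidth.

A width-1 tree decomposition is:
Bags: B1 = {2, 6}  B2 = {2, 5}  B3 = {1, 2}  B4 = {0, 2}  B5 = {2, 3}  B6 = {4, 6}
Tree: B1–B2, B1–B3, B2–B4, B1–B5, B1–B6
Each bag holds 2 vertices, so the decomposition has width 1, which upper-bounds the treewidth. Since G has at least one edge (e.g. 6–2), it is not an edgeless graph, so tw(G) ≥ 1. The upper and lower bounds meet at 1, so that is the treewidth.

1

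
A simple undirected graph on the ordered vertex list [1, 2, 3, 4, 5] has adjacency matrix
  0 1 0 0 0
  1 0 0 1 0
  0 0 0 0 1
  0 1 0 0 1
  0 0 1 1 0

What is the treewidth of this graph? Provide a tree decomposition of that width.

Treewidth 1.
One such decomposition:
Bags: B1 = {3, 5}  B2 = {4, 5}  B3 = {2, 4}  B4 = {1, 2}
Tree: B1–B2, B2–B3, B3–B4

Each bag holds 2 vertices, so the decomposition has width 1, which upper-bounds the treewidth. Since G has at least one edge (e.g. 3–5), it is not an edgeless graph, so tw(G) ≥ 1. Therefore the treewidth is 1.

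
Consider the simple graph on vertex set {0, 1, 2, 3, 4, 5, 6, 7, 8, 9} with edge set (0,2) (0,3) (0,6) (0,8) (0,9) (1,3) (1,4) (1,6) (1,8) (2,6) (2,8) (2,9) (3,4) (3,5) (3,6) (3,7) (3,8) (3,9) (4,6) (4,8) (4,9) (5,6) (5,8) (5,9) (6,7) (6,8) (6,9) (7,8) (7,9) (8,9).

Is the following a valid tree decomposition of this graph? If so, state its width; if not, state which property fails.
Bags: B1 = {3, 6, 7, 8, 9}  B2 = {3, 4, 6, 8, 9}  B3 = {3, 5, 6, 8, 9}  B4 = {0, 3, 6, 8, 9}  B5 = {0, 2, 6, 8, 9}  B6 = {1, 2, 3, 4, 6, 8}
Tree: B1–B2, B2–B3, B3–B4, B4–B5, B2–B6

No — bags containing vertex 2 are not connected in the tree.

A tree decomposition must satisfy three properties: every vertex lies in some bag; for every edge, both endpoints lie together in some bag; and for every vertex, the bags containing it form a connected subtree. Here bags containing vertex 2 are not connected in the tree, so the decomposition is invalid.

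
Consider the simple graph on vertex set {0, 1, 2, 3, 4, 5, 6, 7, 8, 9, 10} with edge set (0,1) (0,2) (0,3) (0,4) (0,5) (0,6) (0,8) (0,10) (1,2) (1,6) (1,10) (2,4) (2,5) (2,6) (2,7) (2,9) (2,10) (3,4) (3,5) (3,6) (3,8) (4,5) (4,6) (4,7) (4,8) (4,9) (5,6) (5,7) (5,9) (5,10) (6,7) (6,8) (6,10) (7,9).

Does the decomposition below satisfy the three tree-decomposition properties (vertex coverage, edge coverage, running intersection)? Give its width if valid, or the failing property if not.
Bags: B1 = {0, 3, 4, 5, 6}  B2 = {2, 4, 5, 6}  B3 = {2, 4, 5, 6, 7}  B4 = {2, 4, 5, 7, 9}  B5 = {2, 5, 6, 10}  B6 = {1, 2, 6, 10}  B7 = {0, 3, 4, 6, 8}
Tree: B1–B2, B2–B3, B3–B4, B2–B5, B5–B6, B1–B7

A tree decomposition must satisfy three properties: every vertex lies in some bag; for every edge, both endpoints lie together in some bag; and for every vertex, the bags containing it form a connected subtree. Here edge (0,2) lies in no bag, so the decomposition is invalid.

No — edge (0,2) lies in no bag.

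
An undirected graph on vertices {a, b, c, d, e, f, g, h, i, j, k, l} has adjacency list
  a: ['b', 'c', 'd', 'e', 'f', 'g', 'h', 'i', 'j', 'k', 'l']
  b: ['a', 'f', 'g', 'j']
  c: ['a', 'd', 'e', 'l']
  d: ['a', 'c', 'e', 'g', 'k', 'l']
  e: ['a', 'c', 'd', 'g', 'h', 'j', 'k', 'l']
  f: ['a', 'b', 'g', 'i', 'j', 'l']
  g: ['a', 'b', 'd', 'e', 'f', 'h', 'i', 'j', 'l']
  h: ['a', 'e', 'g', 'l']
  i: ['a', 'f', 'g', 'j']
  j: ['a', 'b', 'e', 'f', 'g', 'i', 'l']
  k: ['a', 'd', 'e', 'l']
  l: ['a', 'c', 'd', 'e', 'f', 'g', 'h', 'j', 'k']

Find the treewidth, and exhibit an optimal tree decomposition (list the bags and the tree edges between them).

Treewidth 4.
One such decomposition:
Bags: B1 = {a, e, g, j, l}  B2 = {a, d, e, g, l}  B3 = {a, f, g, j, l}  B4 = {a, f, g, i, j}  B5 = {a, c, d, e, l}  B6 = {a, e, g, h, l}  B7 = {a, b, f, g, j}  B8 = {a, d, e, k, l}
Tree: B1–B2, B1–B3, B3–B4, B2–B5, B1–B6, B4–B7, B5–B8

Every bag has size at most 5, so the width is 5 − 1 = 4 and tw(G) ≤ 4. Conversely, {a, d, e, g, l} is a clique of size 5, and the vertices of any clique must share a bag in every tree decomposition; so some bag has ≥ 5 vertices and tw(G) ≥ 4. The upper and lower bounds meet at 4, so that is the treewidth.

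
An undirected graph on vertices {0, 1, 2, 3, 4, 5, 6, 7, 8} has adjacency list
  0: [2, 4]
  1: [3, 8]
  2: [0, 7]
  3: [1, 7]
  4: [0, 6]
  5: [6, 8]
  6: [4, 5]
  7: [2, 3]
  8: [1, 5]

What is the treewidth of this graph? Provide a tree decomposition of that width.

Each bag holds 3 vertices, so the decomposition has width 2, which upper-bounds the treewidth. The edges 1–8–5–6–4–0–2–7–3–1 form a cycle, so G is not a tree and its treewidth is at least 2. Combining the bounds, tw(G) = 2.

Treewidth 2.
Bags: B1 = {1, 5, 8}  B2 = {1, 5, 6}  B3 = {1, 4, 6}  B4 = {0, 1, 4}  B5 = {0, 1, 2}  B6 = {1, 2, 7}  B7 = {1, 3, 7}
Tree: B1–B2, B2–B3, B3–B4, B4–B5, B5–B6, B6–B7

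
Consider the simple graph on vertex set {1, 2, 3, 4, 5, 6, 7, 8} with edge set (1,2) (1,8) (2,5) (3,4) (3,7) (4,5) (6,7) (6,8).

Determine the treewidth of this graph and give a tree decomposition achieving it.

Treewidth 2.
One optimal decomposition is:
Bags: B1 = {1, 6, 8}  B2 = {1, 6, 7}  B3 = {1, 3, 7}  B4 = {1, 3, 4}  B5 = {1, 4, 5}  B6 = {1, 2, 5}
Tree: B1–B2, B2–B3, B3–B4, B4–B5, B5–B6

Each bag holds 3 vertices, so the decomposition has width 2, which upper-bounds the treewidth. The edges 1–8–6–7–3–4–5–2–1 form a cycle, so G is not a tree and its treewidth is at least 2. The upper and lower bounds meet at 2, so that is the treewidth.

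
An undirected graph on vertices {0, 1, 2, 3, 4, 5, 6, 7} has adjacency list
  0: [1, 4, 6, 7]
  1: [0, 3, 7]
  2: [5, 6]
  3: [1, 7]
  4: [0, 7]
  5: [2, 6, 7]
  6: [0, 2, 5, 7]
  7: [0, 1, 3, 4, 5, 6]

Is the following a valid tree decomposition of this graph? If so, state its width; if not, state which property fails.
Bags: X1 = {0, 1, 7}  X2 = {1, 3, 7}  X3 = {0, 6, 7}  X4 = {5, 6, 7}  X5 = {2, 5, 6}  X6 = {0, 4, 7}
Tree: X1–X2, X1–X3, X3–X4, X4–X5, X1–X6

Yes; width 2.

Every vertex of G appears in some bag (union = {0, 1, 2, 3, 4, 5, 6, 7}); every edge is covered by a bag; and for each vertex v the set of bags containing v is connected in the bag tree. The decomposition is therefore valid. The largest bag has 3 vertices, so the width is 2.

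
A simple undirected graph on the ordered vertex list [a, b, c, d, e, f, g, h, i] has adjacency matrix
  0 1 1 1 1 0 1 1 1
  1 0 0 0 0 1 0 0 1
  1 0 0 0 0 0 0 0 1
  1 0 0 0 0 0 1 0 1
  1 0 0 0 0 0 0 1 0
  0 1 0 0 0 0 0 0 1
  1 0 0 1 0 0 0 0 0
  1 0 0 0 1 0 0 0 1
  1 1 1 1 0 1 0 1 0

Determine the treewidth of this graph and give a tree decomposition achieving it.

Treewidth 2.
One such decomposition:
Bags: B1 = {a, d, i}  B2 = {a, d, g}  B3 = {a, b, i}  B4 = {a, h, i}  B5 = {b, f, i}  B6 = {a, e, h}  B7 = {a, c, i}
Tree: B1–B2, B1–B3, B3–B4, B3–B5, B4–B6, B4–B7

Every bag has size at most 3, so the width is 3 − 1 = 2 and tw(G) ≤ 2. Conversely, {a, d, g} is a clique of size 3, and the vertices of any clique must share a bag in every tree decomposition; so some bag has ≥ 3 vertices and tw(G) ≥ 2. Hence tw(G) = 2 exactly.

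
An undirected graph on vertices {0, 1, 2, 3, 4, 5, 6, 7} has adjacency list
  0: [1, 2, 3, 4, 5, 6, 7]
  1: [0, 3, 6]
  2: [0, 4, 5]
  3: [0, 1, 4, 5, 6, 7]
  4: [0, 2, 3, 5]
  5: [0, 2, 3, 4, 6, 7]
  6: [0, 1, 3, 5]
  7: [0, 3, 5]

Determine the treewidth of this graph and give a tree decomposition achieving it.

Treewidth 3.
Bags: B1 = {0, 3, 5, 6}  B2 = {0, 3, 4, 5}  B3 = {0, 2, 4, 5}  B4 = {0, 3, 5, 7}  B5 = {0, 1, 3, 6}
Tree: B1–B2, B2–B3, B1–B4, B1–B5

Every bag has size at most 4, so the width is 4 − 1 = 3 and tw(G) ≤ 3. Conversely, {0, 2, 4, 5} is a clique of size 4, and the vertices of any clique must share a bag in every tree decomposition; so some bag has ≥ 4 vertices and tw(G) ≥ 3. The upper and lower bounds meet at 3, so that is the treewidth.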